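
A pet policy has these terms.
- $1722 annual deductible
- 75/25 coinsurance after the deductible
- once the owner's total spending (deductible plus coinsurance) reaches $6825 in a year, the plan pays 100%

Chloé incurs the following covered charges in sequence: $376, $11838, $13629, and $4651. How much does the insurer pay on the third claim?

Bill 1, $376: all of it applies to the deductible. Owner pays $376; OOP now $376. Insurer: $376 − $376 = $0.
Bill 2, $11838: $1346 finishes the deductible; $10492 goes to coinsurance; coinsurance $10492 × 25% = $2623. Owner owes $3969 (running OOP $4345). Insurer: $11838 − $3969 = $7869.
Bill 3, $13629: deductible met; 25% of $13629 = $3407.25. OOP would hit $7752.25 > $6825, so the cap limits the owner to $6825 − $4345 = $2480. Insurer: $13629 − $2480 = $11149.

$11149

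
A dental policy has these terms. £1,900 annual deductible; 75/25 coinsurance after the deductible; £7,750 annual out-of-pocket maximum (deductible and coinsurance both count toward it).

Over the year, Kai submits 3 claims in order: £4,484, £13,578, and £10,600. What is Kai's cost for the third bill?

£1,809.50

Claim 1 (£4,484): deductible takes £1,900, £2,584 remains; coinsurance £2,584 × 25% = £646. Patient pays £2,546; OOP now £2,546.
Claim 2 (£13,578): deductible met; 25% of £13,578 = £3,394.50. Patient owes £3,394.50 (running OOP £5,940.50).
Claim 3 (£10,600): 25% coinsurance on £10,600 = £2,650. OOP would hit £8,590.50 > £7,750, so the cap limits the patient to £7,750 − £5,940.50 = £1,809.50.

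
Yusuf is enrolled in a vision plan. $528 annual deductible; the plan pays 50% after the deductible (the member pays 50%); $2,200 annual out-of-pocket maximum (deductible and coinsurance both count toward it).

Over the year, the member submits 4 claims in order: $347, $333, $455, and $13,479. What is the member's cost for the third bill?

Claim 1 ($347): fully absorbed by the deductible. Cost to member: $347. OOP to date $347.
Claim 2 ($333): deductible takes $181, $152 remains; coinsurance $152 × 50% = $76. Member owes $257 (running OOP $604).
Claim 3 ($455): deductible already satisfied, so member's share is 50% × $455 = $227.50. Member pays $227.50; OOP now $831.50.

$227.50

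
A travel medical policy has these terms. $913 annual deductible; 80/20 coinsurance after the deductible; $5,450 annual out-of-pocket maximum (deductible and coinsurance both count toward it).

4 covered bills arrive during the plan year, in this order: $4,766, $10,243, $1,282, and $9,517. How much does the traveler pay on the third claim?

#1 ($4,766): $913 to deductible, leaving $3,853; 20% of $3,853 = $770.60. Traveler pays $1,683.60; OOP now $1,683.60.
#2 ($10,243): 20% coinsurance on $10,243 = $2,048.60. Cost to traveler: $2,048.60. OOP to date $3,732.20.
#3 ($1,282): 20% coinsurance on $1,282 = $256.40. Cost to traveler: $256.40. OOP to date $3,988.60.

$256.40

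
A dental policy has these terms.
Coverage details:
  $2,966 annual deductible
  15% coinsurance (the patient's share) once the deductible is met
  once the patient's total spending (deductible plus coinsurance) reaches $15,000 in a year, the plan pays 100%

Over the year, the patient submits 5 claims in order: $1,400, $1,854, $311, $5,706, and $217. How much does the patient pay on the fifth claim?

$32.55

Bill 1, $1,400: entire amount goes to the deductible. Patient pays $1,400; OOP now $1,400.
Bill 2, $1,854: $1,566 to deductible, leaving $288; 15% of $288 = $43.20. Cost to patient: $1,609.20. OOP to date $3,009.20.
Bill 3, $311: deductible met; 15% of $311 = $46.65. Patient pays $46.65; OOP now $3,055.85.
Bill 4, $5,706: deductible met; 15% of $5,706 = $855.90. Cost to patient: $855.90. OOP to date $3,911.75.
Bill 5, $217: 15% coinsurance on $217 = $32.55. Patient pays $32.55; OOP now $3,944.30.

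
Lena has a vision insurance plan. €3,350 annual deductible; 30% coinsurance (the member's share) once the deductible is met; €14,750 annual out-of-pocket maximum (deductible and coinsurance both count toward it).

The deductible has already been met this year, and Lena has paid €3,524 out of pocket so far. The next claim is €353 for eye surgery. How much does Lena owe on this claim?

€105.90

The deductible is already satisfied, so the full bill goes to coinsurance.
30% of €353 = €105.90 falls to the member.
Cumulative spending €3,524 + €105.90 = €3,629.90 stays under the €14,750 maximum.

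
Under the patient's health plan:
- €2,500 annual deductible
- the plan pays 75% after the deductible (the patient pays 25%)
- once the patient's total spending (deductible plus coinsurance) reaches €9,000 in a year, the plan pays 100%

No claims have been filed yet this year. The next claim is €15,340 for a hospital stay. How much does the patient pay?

€5,710

The full €2,500 deductible is still open; €2,500 of this bill applies to it.
The remaining €12,840 (= €15,340 − €2,500) moves to coinsurance.
Coinsurance: €12,840 × 25% = €3,210.
That puts the patient's cost at €2,500 + €3,210 = €5,710 before any cap.
Year-to-date out-of-pocket becomes €0 + €5,710 = €5,710, still under the €9,000 maximum, so no cap applies.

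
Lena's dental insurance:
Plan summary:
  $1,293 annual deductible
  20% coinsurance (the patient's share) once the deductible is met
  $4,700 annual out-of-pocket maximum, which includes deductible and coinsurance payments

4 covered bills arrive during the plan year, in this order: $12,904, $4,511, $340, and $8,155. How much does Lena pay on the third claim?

$68

Bill 1, $12,904: $1,293 to deductible, leaving $11,611; patient's 20% is $2,322.20. Patient pays $3,615.20; OOP now $3,615.20.
Bill 2, $4,511: deductible already satisfied, so patient's share is 20% × $4,511 = $902.20. Patient owes $902.20 (running OOP $4,517.40).
Bill 3, $340: deductible already satisfied, so patient's share is 20% × $340 = $68. Patient pays $68; OOP now $4,585.40.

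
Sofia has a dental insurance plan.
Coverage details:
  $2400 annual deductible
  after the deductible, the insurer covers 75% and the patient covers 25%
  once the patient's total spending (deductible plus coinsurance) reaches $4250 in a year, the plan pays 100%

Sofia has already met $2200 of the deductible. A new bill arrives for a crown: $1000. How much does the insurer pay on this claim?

Deductible still to meet: $2400 − $2200 = $200.
The remaining $800 (= $1000 − $200) moves to coinsurance.
25% of $800 = $200 falls to the patient.
So the patient owes $200 + $200 = $400 before any cap.
Year-to-date out-of-pocket becomes $2200 + $400 = $2600, still under the $4250 maximum, so no cap applies.
The plan picks up $1000 − $400 = $600.

$600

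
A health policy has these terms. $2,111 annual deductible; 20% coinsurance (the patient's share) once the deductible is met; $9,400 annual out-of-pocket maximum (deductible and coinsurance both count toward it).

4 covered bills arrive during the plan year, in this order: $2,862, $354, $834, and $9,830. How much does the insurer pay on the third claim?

$667.20

#1 ($2,862): $2,111 to deductible, leaving $751; patient's 20% is $150.20. Patient pays $2,261.20; OOP now $2,261.20. Plan pays $2,862 − $2,261.20 = $600.80.
#2 ($354): deductible already satisfied, so patient's share is 20% × $354 = $70.80. Cost to patient: $70.80. OOP to date $2,332. Plan pays $354 − $70.80 = $283.20.
#3 ($834): deductible met; 20% of $834 = $166.80. Patient owes $166.80 (running OOP $2,498.80). Insurer: $834 − $166.80 = $667.20.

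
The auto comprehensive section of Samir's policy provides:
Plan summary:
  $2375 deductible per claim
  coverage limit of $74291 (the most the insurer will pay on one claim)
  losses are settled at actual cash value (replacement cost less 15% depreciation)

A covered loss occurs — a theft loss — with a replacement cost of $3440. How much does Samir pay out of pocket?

Actual cash value after 15% depreciation: $3440 × 85% = $2924.
Less the $2375 deductible: $2924 − $2375 = $549.
$549 ≤ $74291, so the limit doesn't bind; insurer pays $549.
Policyholder's share is the uncovered remainder: $3440 − $549 = $2891.

$2891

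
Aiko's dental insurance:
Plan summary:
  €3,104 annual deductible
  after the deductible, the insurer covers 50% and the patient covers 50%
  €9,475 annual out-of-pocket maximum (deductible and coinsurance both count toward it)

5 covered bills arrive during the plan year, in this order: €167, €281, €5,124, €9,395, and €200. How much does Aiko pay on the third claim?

€3,890

Claim 1 — €167: all of it applies to the deductible. Patient owes €167 (running OOP €167).
Claim 2 — €281: entire amount goes to the deductible. Cost to patient: €281. OOP to date €448.
Claim 3 — €5,124: €2,656 to deductible, leaving €2,468; patient's 50% is €1,234. Patient pays €3,890; OOP now €4,338.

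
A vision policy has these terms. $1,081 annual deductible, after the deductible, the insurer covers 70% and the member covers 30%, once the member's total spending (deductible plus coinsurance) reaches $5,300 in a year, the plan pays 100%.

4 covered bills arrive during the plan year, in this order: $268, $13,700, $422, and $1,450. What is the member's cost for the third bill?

Claim 1 — $268: all of it applies to the deductible. Cost to member: $268. OOP to date $268.
Claim 2 — $13,700: $813 to deductible, leaving $12,887; 30% of $12,887 = $3,866.10. Member pays $4,679.10; OOP now $4,947.10.
Claim 3 — $422: deductible already satisfied, so member's share is 30% × $422 = $126.60. Cost to member: $126.60. OOP to date $5,073.70.

$126.60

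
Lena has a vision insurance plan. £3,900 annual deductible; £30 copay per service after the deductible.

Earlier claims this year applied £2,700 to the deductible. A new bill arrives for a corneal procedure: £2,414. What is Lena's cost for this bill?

Deductible still to meet: £3,900 − £2,700 = £1,200.
After the £1,200 deductible portion, £2,414 − £1,200 = £1,214 is subject to the copay.
Copay on this service: £30.
Member responsibility: £1,200 + £30 = £1,230.

£1,230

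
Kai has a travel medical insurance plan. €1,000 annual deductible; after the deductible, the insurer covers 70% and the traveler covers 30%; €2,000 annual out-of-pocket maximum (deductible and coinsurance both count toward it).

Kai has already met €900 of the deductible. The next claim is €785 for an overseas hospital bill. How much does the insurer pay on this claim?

Deductible still to meet: €1,000 − €900 = €100.
That leaves €785 − €100 = €685 for coinsurance.
Coinsurance: €685 × 30% = €205.50.
Traveler responsibility before any cap: €100 + €205.50 = €305.50.
Cumulative spending €900 + €305.50 = €1,205.50 stays under the €2,000 maximum.
The insurer covers the remainder: €785 − €305.50 = €479.50.

€479.50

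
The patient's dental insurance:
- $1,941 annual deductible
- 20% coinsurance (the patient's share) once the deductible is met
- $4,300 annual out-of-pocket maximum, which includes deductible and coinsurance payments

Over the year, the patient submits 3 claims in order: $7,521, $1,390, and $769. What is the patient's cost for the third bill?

Claim 1 ($7,521): $1,941 finishes the deductible; $5,580 goes to coinsurance; coinsurance $5,580 × 20% = $1,116. Patient owes $3,057 (running OOP $3,057).
Claim 2 ($1,390): deductible already satisfied, so patient's share is 20% × $1,390 = $278. Patient owes $278 (running OOP $3,335).
Claim 3 ($769): deductible met; 20% of $769 = $153.80. Cost to patient: $153.80. OOP to date $3,488.80.

$153.80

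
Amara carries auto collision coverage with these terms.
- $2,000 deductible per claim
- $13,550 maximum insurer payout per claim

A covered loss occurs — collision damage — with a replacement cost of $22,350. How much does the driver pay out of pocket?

$8,800

After the deductible, $22,350 − $2,000 = $20,350 remains.
$20,350 exceeds the $13,550 limit, so the insurer pays the limit: $13,550.
Out of pocket: $22,350 − $13,550 = $8,800.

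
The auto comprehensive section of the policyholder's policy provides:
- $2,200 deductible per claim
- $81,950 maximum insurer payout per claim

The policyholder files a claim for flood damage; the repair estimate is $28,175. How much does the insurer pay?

Less the $2,200 deductible: $28,175 − $2,200 = $25,975.
$25,975 is within the $81,950 limit, so the insurer pays $25,975.

$25,975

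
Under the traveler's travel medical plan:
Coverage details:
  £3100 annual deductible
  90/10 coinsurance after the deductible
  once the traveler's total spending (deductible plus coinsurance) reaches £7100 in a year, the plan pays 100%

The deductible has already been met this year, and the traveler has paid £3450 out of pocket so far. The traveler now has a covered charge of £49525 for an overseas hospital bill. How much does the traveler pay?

The deductible is already satisfied, so the full bill goes to coinsurance.
Coinsurance: £49525 × 10% = £4952.50.
That would bring total out-of-pocket to £8402.50, past the £7100 cap. The traveler is capped at £7100 − £3450 = £3650 on this claim.

£3650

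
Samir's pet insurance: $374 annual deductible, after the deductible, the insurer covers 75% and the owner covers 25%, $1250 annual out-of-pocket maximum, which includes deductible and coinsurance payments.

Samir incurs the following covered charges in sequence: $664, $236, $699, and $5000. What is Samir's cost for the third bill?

Bill 1, $664: $374 finishes the deductible; $290 goes to coinsurance; 25% of $290 = $72.50. Owner owes $446.50 (running OOP $446.50).
Bill 2, $236: deductible met; 25% of $236 = $59. Cost to owner: $59. OOP to date $505.50.
Bill 3, $699: deductible met; 25% of $699 = $174.75. Owner pays $174.75; OOP now $680.25.

$174.75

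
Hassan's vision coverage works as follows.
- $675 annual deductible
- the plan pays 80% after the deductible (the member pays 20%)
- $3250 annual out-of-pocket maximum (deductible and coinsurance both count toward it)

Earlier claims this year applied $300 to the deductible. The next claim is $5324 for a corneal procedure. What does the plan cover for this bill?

Remaining deductible: $675 − $300 = $375.
The remaining $4949 (= $5324 − $375) moves to coinsurance.
Coinsurance: $4949 × 20% = $989.80.
So the member owes $375 + $989.80 = $1364.80 before any cap.
Year-to-date out-of-pocket becomes $300 + $1364.80 = $1664.80, still under the $3250 maximum, so no cap applies.
The plan picks up $5324 − $1364.80 = $3959.20.

$3959.20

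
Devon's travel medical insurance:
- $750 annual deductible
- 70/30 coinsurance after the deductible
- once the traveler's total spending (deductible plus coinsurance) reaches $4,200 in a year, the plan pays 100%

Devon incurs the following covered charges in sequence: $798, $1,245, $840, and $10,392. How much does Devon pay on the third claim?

$252

Claim 1 — $798: deductible takes $750, $48 remains; coinsurance $48 × 30% = $14.40. Cost to traveler: $764.40. OOP to date $764.40.
Claim 2 — $1,245: deductible met; 30% of $1,245 = $373.50. Traveler owes $373.50 (running OOP $1,137.90).
Claim 3 — $840: 30% coinsurance on $840 = $252. Cost to traveler: $252. OOP to date $1,389.90.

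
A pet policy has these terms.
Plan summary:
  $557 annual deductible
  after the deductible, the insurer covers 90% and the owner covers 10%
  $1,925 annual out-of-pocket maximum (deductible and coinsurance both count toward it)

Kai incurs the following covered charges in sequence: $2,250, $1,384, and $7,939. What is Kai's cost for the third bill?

$793.90

Bill 1, $2,250: $557 to deductible, leaving $1,693; coinsurance $1,693 × 10% = $169.30. Owner pays $726.30; OOP now $726.30.
Bill 2, $1,384: 10% coinsurance on $1,384 = $138.40. Cost to owner: $138.40. OOP to date $864.70.
Bill 3, $7,939: 10% coinsurance on $7,939 = $793.90. Owner pays $793.90; OOP now $1,658.60.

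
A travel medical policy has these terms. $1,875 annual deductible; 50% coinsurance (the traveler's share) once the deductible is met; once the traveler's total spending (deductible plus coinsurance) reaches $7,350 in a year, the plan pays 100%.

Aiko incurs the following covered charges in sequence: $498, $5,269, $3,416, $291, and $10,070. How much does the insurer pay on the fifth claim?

Bill 1, $498: entire amount goes to the deductible. Traveler pays $498; OOP now $498. Insurer: $498 − $498 = $0.
Bill 2, $5,269: $1,377 to deductible, leaving $3,892; 50% of $3,892 = $1,946. Traveler pays $3,323; OOP now $3,821. Insurer: $5,269 − $3,323 = $1,946.
Bill 3, $3,416: deductible already satisfied, so traveler's share is 50% × $3,416 = $1,708. Traveler pays $1,708; OOP now $5,529. Insurer: $3,416 − $1,708 = $1,708.
Bill 4, $291: deductible met; 50% of $291 = $145.50. Traveler owes $145.50 (running OOP $5,674.50). Plan pays $291 − $145.50 = $145.50.
Bill 5, $10,070: deductible met; 50% of $10,070 = $5,035. That would push OOP to $10,709.50, over the $7,350 cap, so traveler pays $7,350 − $5,674.50 = $1,675.50. Plan pays $10,070 − $1,675.50 = $8,394.50.

$8,394.50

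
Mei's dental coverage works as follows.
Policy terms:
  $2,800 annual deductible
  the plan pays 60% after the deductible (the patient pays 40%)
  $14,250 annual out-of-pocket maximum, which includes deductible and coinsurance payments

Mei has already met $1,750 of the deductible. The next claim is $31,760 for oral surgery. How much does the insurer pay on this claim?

Deductible still to meet: $2,800 − $1,750 = $1,050.
That leaves $31,760 − $1,050 = $30,710 for coinsurance.
40% of $30,710 = $12,284 falls to the patient.
Patient responsibility before any cap: $1,050 + $12,284 = $13,334.
Year-to-date out-of-pocket would reach $1,750 + $13,334 = $15,084, above the $14,250 maximum, so the patient pays only $14,250 − $1,750 = $12,500.
The insurer covers the remainder: $31,760 − $12,500 = $19,260.

$19,260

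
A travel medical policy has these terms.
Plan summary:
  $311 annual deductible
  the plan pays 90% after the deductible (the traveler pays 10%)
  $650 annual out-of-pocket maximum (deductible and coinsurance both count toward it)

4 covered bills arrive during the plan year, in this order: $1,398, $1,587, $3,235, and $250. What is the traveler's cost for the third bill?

#1 ($1,398): $311 finishes the deductible; $1,087 goes to coinsurance; coinsurance $1,087 × 10% = $108.70. Traveler pays $419.70; OOP now $419.70.
#2 ($1,587): 10% coinsurance on $1,587 = $158.70. Traveler pays $158.70; OOP now $578.40.
#3 ($3,235): deductible already satisfied, so traveler's share is 10% × $3,235 = $323.50. OOP would hit $901.90 > $650, so the cap limits the traveler to $650 − $578.40 = $71.60.

$71.60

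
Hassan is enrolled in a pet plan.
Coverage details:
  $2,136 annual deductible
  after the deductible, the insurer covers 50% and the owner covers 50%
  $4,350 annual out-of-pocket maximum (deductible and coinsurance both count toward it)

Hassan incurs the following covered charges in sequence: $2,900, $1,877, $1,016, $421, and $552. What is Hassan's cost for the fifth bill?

Claim 1 — $2,900: deductible takes $2,136, $764 remains; 50% of $764 = $382. Owner pays $2,518; OOP now $2,518.
Claim 2 — $1,877: deductible met; 50% of $1,877 = $938.50. Owner pays $938.50; OOP now $3,456.50.
Claim 3 — $1,016: deductible already satisfied, so owner's share is 50% × $1,016 = $508. Owner pays $508; OOP now $3,964.50.
Claim 4 — $421: deductible met; 50% of $421 = $210.50. Owner pays $210.50; OOP now $4,175.
Claim 5 — $552: deductible met; 50% of $552 = $276. Adding that to $4,175 gives $4,451, past the $4,350 cap; owner pays only $4,350 − $4,175 = $175.

$175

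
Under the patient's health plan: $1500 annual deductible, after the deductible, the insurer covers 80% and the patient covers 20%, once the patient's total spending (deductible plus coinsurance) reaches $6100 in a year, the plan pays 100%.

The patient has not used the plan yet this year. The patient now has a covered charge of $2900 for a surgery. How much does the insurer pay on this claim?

$1120

The full $1500 deductible is still open; $1500 of this bill applies to it.
The remaining $1400 (= $2900 − $1500) moves to coinsurance.
20% of $1400 = $280 falls to the patient.
That puts the patient's cost at $1500 + $280 = $1780 before any cap.
Cumulative spending $0 + $1780 = $1780 stays under the $6100 maximum.
The plan picks up $2900 − $1780 = $1120.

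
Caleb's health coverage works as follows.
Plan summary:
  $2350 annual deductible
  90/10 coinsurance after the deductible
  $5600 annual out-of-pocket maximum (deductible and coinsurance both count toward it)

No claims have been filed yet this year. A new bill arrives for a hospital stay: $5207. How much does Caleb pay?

Nothing has been paid toward the $2350 deductible, so the first $2350 of this charge is applied there.
That leaves $5207 − $2350 = $2857 for coinsurance.
Patient's 10% share of $2857 is $285.70.
That puts the patient's cost at $2350 + $285.70 = $2635.70 before any cap.
Cumulative spending $0 + $2635.70 = $2635.70 stays under the $5600 maximum.

$2635.70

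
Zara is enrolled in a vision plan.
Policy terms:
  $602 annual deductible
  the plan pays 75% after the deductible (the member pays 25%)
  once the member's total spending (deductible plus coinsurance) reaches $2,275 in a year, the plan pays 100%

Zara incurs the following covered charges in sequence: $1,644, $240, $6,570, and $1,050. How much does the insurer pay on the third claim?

$5,217.50

Claim 1 — $1,644: $602 to deductible, leaving $1,042; 25% of $1,042 = $260.50. Cost to member: $862.50. OOP to date $862.50. Plan pays $1,644 − $862.50 = $781.50.
Claim 2 — $240: 25% coinsurance on $240 = $60. Member owes $60 (running OOP $922.50). Plan pays $240 − $60 = $180.
Claim 3 — $6,570: deductible met; 25% of $6,570 = $1,642.50. That would push OOP to $2,565, over the $2,275 cap, so member pays $2,275 − $922.50 = $1,352.50. Insurer: $6,570 − $1,352.50 = $5,217.50.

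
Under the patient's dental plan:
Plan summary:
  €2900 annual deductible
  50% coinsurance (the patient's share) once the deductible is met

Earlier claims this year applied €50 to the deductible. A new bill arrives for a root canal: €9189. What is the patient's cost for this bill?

Deductible still to meet: €2900 − €50 = €2850.
After the €2850 deductible portion, €9189 − €2850 = €6339 is subject to coinsurance.
Patient's 50% share of €6339 is €3169.50.
Patient responsibility: €2850 + €3169.50 = €6019.50.

€6019.50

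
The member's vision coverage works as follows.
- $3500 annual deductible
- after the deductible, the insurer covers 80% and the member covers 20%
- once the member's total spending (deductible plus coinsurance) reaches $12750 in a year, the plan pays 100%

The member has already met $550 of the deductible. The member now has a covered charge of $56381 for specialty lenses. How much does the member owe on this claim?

Deductible still to meet: $3500 − $550 = $2950.
That leaves $56381 − $2950 = $53431 for coinsurance.
Member's 20% share of $53431 is $10686.20.
So the member owes $2950 + $10686.20 = $13636.20 before any cap.
Year-to-date out-of-pocket would reach $550 + $13636.20 = $14186.20, above the $12750 maximum, so the member pays only $12750 − $550 = $12200.

$12200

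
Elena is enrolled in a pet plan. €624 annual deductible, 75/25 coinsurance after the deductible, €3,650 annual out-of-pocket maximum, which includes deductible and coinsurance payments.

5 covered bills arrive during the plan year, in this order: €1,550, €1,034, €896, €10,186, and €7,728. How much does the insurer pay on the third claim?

Claim 1 — €1,550: €624 to deductible, leaving €926; coinsurance €926 × 25% = €231.50. Owner pays €855.50; OOP now €855.50. Insurer: €1,550 − €855.50 = €694.50.
Claim 2 — €1,034: deductible met; 25% of €1,034 = €258.50. Owner pays €258.50; OOP now €1,114. Insurer: €1,034 − €258.50 = €775.50.
Claim 3 — €896: deductible met; 25% of €896 = €224. Owner pays €224; OOP now €1,338. Insurer: €896 − €224 = €672.

€672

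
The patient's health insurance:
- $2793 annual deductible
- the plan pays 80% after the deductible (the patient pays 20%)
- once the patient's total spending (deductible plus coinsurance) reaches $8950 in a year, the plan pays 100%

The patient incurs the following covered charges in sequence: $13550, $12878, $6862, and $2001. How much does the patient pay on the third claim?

Bill 1, $13550: $2793 to deductible, leaving $10757; coinsurance $10757 × 20% = $2151.40. Patient owes $4944.40 (running OOP $4944.40).
Bill 2, $12878: deductible already satisfied, so patient's share is 20% × $12878 = $2575.60. Patient owes $2575.60 (running OOP $7520).
Bill 3, $6862: 20% coinsurance on $6862 = $1372.40. Cost to patient: $1372.40. OOP to date $8892.40.

$1372.40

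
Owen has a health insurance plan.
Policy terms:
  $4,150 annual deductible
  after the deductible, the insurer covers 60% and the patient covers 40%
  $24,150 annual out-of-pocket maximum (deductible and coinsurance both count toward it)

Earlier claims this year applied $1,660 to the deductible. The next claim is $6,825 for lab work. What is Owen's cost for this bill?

$4,224

Deductible still to meet: $4,150 − $1,660 = $2,490.
After the $2,490 deductible portion, $6,825 − $2,490 = $4,335 is subject to coinsurance.
40% of $4,335 = $1,734 falls to the patient.
Patient responsibility before any cap: $2,490 + $1,734 = $4,224.
Total out-of-pocket so far would be $1,660 + $4,224 = $5,884, below the $24,150 cap — no reduction.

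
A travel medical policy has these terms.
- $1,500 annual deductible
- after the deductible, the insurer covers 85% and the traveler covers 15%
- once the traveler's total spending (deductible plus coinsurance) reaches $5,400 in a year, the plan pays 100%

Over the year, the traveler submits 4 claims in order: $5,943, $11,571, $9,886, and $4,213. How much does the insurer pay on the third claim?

Claim 1 — $5,943: $1,500 finishes the deductible; $4,443 goes to coinsurance; traveler's 15% is $666.45. Traveler owes $2,166.45 (running OOP $2,166.45). Plan pays $5,943 − $2,166.45 = $3,776.55.
Claim 2 — $11,571: deductible already satisfied, so traveler's share is 15% × $11,571 = $1,735.65. Traveler owes $1,735.65 (running OOP $3,902.10). Plan pays $11,571 − $1,735.65 = $9,835.35.
Claim 3 — $9,886: 15% coinsurance on $9,886 = $1,482.90. Traveler pays $1,482.90; OOP now $5,385. Insurer: $9,886 − $1,482.90 = $8,403.10.

$8,403.10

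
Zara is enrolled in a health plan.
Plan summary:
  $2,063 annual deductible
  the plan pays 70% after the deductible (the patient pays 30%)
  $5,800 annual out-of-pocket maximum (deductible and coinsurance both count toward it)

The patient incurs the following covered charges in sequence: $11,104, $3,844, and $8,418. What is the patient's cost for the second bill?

Claim 1 — $11,104: $2,063 finishes the deductible; $9,041 goes to coinsurance; coinsurance $9,041 × 30% = $2,712.30. Patient owes $4,775.30 (running OOP $4,775.30).
Claim 2 — $3,844: deductible already satisfied, so patient's share is 30% × $3,844 = $1,153.20. OOP would hit $5,928.50 > $5,800, so the cap limits the patient to $5,800 − $4,775.30 = $1,024.70.

$1,024.70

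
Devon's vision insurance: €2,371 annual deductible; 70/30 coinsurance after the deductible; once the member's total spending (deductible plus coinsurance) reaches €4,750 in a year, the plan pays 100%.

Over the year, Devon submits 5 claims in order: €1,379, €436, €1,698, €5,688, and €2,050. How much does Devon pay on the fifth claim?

Bill 1, €1,379: all of it applies to the deductible. Member owes €1,379 (running OOP €1,379).
Bill 2, €436: fully absorbed by the deductible. Cost to member: €436. OOP to date €1,815.
Bill 3, €1,698: deductible takes €556, €1,142 remains; 30% of €1,142 = €342.60. Cost to member: €898.60. OOP to date €2,713.60.
Bill 4, €5,688: deductible already satisfied, so member's share is 30% × €5,688 = €1,706.40. Member pays €1,706.40; OOP now €4,420.
Bill 5, €2,050: deductible already satisfied, so member's share is 30% × €2,050 = €615. That would push OOP to €5,035, over the €4,750 cap, so member pays €4,750 − €4,420 = €330.

€330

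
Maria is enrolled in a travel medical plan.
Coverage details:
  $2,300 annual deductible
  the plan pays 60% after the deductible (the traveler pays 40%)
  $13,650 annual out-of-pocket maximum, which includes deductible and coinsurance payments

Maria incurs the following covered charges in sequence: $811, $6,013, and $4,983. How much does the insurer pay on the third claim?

$2,989.80

Claim 1 ($811): fully absorbed by the deductible. Traveler owes $811 (running OOP $811). Plan pays $811 − $811 = $0.
Claim 2 ($6,013): deductible takes $1,489, $4,524 remains; 40% of $4,524 = $1,809.60. Cost to traveler: $3,298.60. OOP to date $4,109.60. Plan pays $6,013 − $3,298.60 = $2,714.40.
Claim 3 ($4,983): 40% coinsurance on $4,983 = $1,993.20. Traveler pays $1,993.20; OOP now $6,102.80. Insurer: $4,983 − $1,993.20 = $2,989.80.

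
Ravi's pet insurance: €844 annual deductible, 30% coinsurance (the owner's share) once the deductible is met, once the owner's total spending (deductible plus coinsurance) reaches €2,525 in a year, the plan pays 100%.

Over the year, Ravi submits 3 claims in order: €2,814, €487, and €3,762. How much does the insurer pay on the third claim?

Bill 1, €2,814: deductible takes €844, €1,970 remains; coinsurance €1,970 × 30% = €591. Owner owes €1,435 (running OOP €1,435). Plan pays €2,814 − €1,435 = €1,379.
Bill 2, €487: deductible already satisfied, so owner's share is 30% × €487 = €146.10. Owner owes €146.10 (running OOP €1,581.10). Insurer: €487 − €146.10 = €340.90.
Bill 3, €3,762: deductible met; 30% of €3,762 = €1,128.60. Adding that to €1,581.10 gives €2,709.70, past the €2,525 cap; owner pays only €2,525 − €1,581.10 = €943.90. Plan pays €3,762 − €943.90 = €2,818.10.

€2,818.10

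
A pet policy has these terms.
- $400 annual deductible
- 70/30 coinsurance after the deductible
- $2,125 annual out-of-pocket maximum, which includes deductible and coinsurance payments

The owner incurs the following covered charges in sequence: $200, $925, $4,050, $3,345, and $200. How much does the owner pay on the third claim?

Bill 1, $200: entire amount goes to the deductible. Cost to owner: $200. OOP to date $200.
Bill 2, $925: $200 finishes the deductible; $725 goes to coinsurance; 30% of $725 = $217.50. Owner owes $417.50 (running OOP $617.50).
Bill 3, $4,050: deductible already satisfied, so owner's share is 30% × $4,050 = $1,215. Owner pays $1,215; OOP now $1,832.50.

$1,215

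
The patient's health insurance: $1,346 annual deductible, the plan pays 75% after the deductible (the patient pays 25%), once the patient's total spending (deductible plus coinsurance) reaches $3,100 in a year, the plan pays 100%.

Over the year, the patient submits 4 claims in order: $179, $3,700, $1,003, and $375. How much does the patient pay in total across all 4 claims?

$2,323.75

Claim 1 — $179: all of it applies to the deductible. Patient owes $179 (running OOP $179).
Claim 2 — $3,700: $1,167 finishes the deductible; $2,533 goes to coinsurance; coinsurance $2,533 × 25% = $633.25. Patient owes $1,800.25 (running OOP $1,979.25).
Claim 3 — $1,003: 25% coinsurance on $1,003 = $250.75. Patient pays $250.75; OOP now $2,230.
Claim 4 — $375: deductible already satisfied, so patient's share is 25% × $375 = $93.75. Patient owes $93.75 (running OOP $2,323.75).
Summing the patient's payments: $179 + $1,800.25 + $250.75 + $93.75 = $2,323.75.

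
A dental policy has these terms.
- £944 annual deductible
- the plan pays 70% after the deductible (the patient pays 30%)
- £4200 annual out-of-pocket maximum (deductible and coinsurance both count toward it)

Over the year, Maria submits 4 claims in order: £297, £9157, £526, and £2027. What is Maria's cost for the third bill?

Claim 1 — £297: fully absorbed by the deductible. Patient pays £297; OOP now £297.
Claim 2 — £9157: £647 to deductible, leaving £8510; coinsurance £8510 × 30% = £2553. Patient pays £3200; OOP now £3497.
Claim 3 — £526: 30% coinsurance on £526 = £157.80. Cost to patient: £157.80. OOP to date £3654.80.

£157.80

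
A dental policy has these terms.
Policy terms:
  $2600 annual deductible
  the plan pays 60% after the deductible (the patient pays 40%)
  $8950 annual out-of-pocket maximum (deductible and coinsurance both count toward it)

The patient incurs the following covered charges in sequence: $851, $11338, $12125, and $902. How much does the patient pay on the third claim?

$2514.40

Claim 1 — $851: entire amount goes to the deductible. Patient owes $851 (running OOP $851).
Claim 2 — $11338: $1749 to deductible, leaving $9589; 40% of $9589 = $3835.60. Patient owes $5584.60 (running OOP $6435.60).
Claim 3 — $12125: deductible already satisfied, so patient's share is 40% × $12125 = $4850. OOP would hit $11285.60 > $8950, so the cap limits the patient to $8950 − $6435.60 = $2514.40.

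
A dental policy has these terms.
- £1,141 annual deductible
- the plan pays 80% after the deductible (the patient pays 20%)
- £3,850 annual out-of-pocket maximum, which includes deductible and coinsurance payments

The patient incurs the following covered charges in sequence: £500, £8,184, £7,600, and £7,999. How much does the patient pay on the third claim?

£1,200.40

Claim 1 — £500: all of it applies to the deductible. Patient pays £500; OOP now £500.
Claim 2 — £8,184: £641 finishes the deductible; £7,543 goes to coinsurance; patient's 20% is £1,508.60. Patient pays £2,149.60; OOP now £2,649.60.
Claim 3 — £7,600: deductible already satisfied, so patient's share is 20% × £7,600 = £1,520. OOP would hit £4,169.60 > £3,850, so the cap limits the patient to £3,850 − £2,649.60 = £1,200.40.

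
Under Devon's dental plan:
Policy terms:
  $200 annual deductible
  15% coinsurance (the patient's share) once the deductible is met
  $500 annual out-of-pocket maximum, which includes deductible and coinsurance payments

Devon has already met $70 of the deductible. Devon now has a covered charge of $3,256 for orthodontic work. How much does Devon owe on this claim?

Deductible still to meet: $200 − $70 = $130.
After the $130 deductible portion, $3,256 − $130 = $3,126 is subject to coinsurance.
Coinsurance: $3,126 × 15% = $468.90.
So the patient owes $130 + $468.90 = $598.90 before any cap.
Adding $598.90 to the $70 already spent would give $668.90, which exceeds the $500 cap; the patient pays just $500 − $70 = $430.

$430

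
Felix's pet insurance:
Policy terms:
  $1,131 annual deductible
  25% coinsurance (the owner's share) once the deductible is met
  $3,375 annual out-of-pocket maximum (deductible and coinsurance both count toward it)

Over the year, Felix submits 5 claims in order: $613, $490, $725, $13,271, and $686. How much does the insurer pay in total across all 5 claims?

$12,410

Bill 1, $613: fully absorbed by the deductible. Cost to owner: $613. OOP to date $613. Insurer: $613 − $613 = $0.
Bill 2, $490: all of it applies to the deductible. Owner pays $490; OOP now $1,103. Insurer: $490 − $490 = $0.
Bill 3, $725: $28 finishes the deductible; $697 goes to coinsurance; 25% of $697 = $174.25. Owner owes $202.25 (running OOP $1,305.25). Insurer: $725 − $202.25 = $522.75.
Bill 4, $13,271: 25% coinsurance on $13,271 = $3,317.75. That would push OOP to $4,623, over the $3,375 cap, so owner pays $3,375 − $1,305.25 = $2,069.75. Plan pays $13,271 − $2,069.75 = $11,201.25.
Bill 5, $686: 25% coinsurance on $686 = $171.50. OOP would hit $3,546.50 > $3,375, so the cap limits the owner to $3,375 − $3,375 = $0. Insurer: $686 − $0 = $686.
Insurer total = bills − owner's total = $15,785 − $3,375 = $12,410.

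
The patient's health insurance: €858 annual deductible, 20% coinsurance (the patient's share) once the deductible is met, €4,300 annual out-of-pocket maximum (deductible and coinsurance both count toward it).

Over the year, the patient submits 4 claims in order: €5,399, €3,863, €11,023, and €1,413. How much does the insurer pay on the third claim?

€9,261.80

#1 (€5,399): €858 to deductible, leaving €4,541; patient's 20% is €908.20. Cost to patient: €1,766.20. OOP to date €1,766.20. Insurer: €5,399 − €1,766.20 = €3,632.80.
#2 (€3,863): deductible already satisfied, so patient's share is 20% × €3,863 = €772.60. Patient owes €772.60 (running OOP €2,538.80). Insurer: €3,863 − €772.60 = €3,090.40.
#3 (€11,023): deductible met; 20% of €11,023 = €2,204.60. That would push OOP to €4,743.40, over the €4,300 cap, so patient pays €4,300 − €2,538.80 = €1,761.20. Plan pays €11,023 − €1,761.20 = €9,261.80.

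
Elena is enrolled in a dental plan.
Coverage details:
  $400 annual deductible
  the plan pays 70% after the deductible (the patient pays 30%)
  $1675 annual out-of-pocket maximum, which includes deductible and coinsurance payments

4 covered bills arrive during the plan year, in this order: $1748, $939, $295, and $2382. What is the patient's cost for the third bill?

Claim 1 — $1748: $400 to deductible, leaving $1348; 30% of $1348 = $404.40. Patient pays $804.40; OOP now $804.40.
Claim 2 — $939: deductible already satisfied, so patient's share is 30% × $939 = $281.70. Patient pays $281.70; OOP now $1086.10.
Claim 3 — $295: deductible met; 30% of $295 = $88.50. Patient owes $88.50 (running OOP $1174.60).

$88.50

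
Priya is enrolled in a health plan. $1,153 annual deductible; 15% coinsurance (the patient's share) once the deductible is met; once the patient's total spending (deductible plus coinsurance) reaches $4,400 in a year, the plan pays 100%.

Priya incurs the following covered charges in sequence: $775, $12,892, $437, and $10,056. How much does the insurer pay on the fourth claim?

Bill 1, $775: entire amount goes to the deductible. Patient pays $775; OOP now $775. Insurer: $775 − $775 = $0.
Bill 2, $12,892: deductible takes $378, $12,514 remains; patient's 15% is $1,877.10. Patient pays $2,255.10; OOP now $3,030.10. Insurer: $12,892 − $2,255.10 = $10,636.90.
Bill 3, $437: 15% coinsurance on $437 = $65.55. Patient owes $65.55 (running OOP $3,095.65). Insurer: $437 − $65.55 = $371.45.
Bill 4, $10,056: deductible met; 15% of $10,056 = $1,508.40. OOP would hit $4,604.05 > $4,400, so the cap limits the patient to $4,400 − $3,095.65 = $1,304.35. Insurer: $10,056 − $1,304.35 = $8,751.65.

$8,751.65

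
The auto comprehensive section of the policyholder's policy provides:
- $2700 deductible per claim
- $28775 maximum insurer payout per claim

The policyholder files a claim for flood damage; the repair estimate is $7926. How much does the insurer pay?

$5226

Less the $2700 deductible: $7926 − $2700 = $5226.
That's under the $28775 cap, so the insurer reimburses the full $5226.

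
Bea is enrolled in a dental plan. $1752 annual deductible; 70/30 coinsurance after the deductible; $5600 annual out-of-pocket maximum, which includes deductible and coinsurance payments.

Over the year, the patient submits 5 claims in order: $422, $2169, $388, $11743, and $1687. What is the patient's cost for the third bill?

$116.40

#1 ($422): entire amount goes to the deductible. Cost to patient: $422. OOP to date $422.
#2 ($2169): $1330 to deductible, leaving $839; coinsurance $839 × 30% = $251.70. Cost to patient: $1581.70. OOP to date $2003.70.
#3 ($388): deductible already satisfied, so patient's share is 30% × $388 = $116.40. Cost to patient: $116.40. OOP to date $2120.10.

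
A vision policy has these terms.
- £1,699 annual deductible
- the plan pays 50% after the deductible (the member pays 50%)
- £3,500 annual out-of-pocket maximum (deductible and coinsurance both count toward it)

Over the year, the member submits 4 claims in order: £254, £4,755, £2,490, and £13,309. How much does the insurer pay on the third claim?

£2,344

Claim 1 (£254): all of it applies to the deductible. Cost to member: £254. OOP to date £254. Plan pays £254 − £254 = £0.
Claim 2 (£4,755): deductible takes £1,445, £3,310 remains; coinsurance £3,310 × 50% = £1,655. Member owes £3,100 (running OOP £3,354). Plan pays £4,755 − £3,100 = £1,655.
Claim 3 (£2,490): deductible already satisfied, so member's share is 50% × £2,490 = £1,245. OOP would hit £4,599 > £3,500, so the cap limits the member to £3,500 − £3,354 = £146. Plan pays £2,490 − £146 = £2,344.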